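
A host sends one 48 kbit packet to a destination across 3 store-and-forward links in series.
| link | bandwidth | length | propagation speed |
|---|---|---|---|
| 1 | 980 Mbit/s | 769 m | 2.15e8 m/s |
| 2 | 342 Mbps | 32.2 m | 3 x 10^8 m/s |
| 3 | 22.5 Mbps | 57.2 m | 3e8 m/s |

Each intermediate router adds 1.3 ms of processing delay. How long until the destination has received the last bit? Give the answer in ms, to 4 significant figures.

L = 48000 bits.
Transmission delays (L/R per hop): 0.0489796, 0.140351, 2.13333 ms; sum = 2.32266 ms.
Propagation delays (d/s per hop): 0.00357674, 0.000107333, 0.000190667 ms; sum = 0.00387474 ms.
Processing at 2 router(s): 2 × 1.3 ms = 2.6 ms.
End-to-end = 4.927 ms.

4.927 ms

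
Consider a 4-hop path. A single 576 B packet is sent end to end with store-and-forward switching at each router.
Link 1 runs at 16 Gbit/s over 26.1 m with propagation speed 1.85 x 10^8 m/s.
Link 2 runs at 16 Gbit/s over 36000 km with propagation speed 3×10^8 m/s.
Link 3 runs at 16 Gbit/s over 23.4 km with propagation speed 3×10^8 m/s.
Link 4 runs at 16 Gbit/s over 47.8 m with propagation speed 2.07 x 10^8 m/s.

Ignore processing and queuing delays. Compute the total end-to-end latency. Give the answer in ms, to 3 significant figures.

L = 576 × 8 = 4608 bits.
Transmission delay per hop = L/R = 4608/16000000000 = 0.000288 ms; 4 hops → 0.001152 ms.
Propagation delays (d/s per hop): 0.000141081, 120, 0.078, 0.000230918 ms; sum = 120.078 ms.
End-to-end = 120 ms.

120 ms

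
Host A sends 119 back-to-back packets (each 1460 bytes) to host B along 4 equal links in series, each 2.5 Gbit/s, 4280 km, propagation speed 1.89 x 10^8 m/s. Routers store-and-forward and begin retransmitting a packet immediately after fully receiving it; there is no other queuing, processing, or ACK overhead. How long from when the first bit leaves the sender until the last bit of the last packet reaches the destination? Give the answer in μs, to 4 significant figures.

Per-hop transmission t_tx = L/R = 11680/2500000000 = 4.672 μs.
Per-hop propagation t_prop = 4280000/189000000 = 22645.5 μs.
Pipeline fill: first packet needs 4·t_tx to clear all hops; remaining 118 packets each add one t_tx.
Total = (4+119-1)·t_tx + 4·t_prop = 122·4.672 + 4·22645.5 = 91150 μs.

91150 μs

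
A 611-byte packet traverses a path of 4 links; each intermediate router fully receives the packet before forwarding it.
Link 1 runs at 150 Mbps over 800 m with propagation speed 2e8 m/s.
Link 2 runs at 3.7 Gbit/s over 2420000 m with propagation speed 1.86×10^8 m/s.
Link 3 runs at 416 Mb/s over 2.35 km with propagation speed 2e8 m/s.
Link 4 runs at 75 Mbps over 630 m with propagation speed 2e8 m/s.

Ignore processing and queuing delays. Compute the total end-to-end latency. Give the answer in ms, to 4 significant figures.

13.14 ms

L = 611 × 8 = 4888 bits.
Transmission delays (L/R per hop): 0.0325867, 0.00132108, 0.01175, 0.0651733 ms; sum = 0.110831 ms.
Propagation delays (d/s per hop): 0.004, 13.0108, 0.01175, 0.00315 ms; sum = 13.0297 ms.
End-to-end = 13.14 ms.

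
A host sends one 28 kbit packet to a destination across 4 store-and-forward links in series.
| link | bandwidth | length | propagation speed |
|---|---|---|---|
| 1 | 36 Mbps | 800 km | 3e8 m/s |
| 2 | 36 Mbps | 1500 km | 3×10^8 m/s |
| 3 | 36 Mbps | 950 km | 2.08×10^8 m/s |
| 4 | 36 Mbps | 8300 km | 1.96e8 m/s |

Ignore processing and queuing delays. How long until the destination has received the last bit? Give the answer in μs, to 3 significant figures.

57700 μs

L = 28000 bits.
Transmission delay per hop = L/R = 28000/36000000 = 777.778 μs; 4 hops → 3111.11 μs.
Propagation delays (d/s per hop): 2666.67, 5000, 4567.31, 42346.9 μs; sum = 54580.9 μs.
End-to-end = 57700 μs.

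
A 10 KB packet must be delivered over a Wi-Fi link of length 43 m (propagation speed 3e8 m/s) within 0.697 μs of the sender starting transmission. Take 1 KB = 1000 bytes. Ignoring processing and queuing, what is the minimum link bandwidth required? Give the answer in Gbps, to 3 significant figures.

144 Gbps

L = 80000 bits.
Propagation delay = 43 / 300000000 = 0.143333 μs.
Transmission budget = 0.697 − 0.143333 = 0.553667 μs.
R ≥ L / t_tx = 80000 bits / 5.53667e-07 s = 144 Gbps.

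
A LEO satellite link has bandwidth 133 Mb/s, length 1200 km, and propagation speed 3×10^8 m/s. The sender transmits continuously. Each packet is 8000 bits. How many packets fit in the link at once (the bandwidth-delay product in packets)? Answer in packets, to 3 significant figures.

Propagation delay = 1200000 / 300000000 = 0.004 s.
BDP = R × t_prop = 133000000 × 0.004 = 532000 bits.
In packets of 8000 bits: 66.5 packets.

66.5 packets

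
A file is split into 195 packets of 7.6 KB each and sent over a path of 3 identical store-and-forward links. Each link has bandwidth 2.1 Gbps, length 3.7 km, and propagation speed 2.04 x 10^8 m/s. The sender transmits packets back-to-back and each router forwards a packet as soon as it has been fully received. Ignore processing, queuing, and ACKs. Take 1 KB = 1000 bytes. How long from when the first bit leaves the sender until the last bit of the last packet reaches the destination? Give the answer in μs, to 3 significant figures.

5760 μs

Per-hop transmission t_tx = L/R = 60800/2100000000 = 28.9524 μs.
Per-hop propagation t_prop = 3700/204000000 = 18.1373 μs.
Pipeline fill: first packet needs 3·t_tx to clear all hops; remaining 194 packets each add one t_tx.
Total = (3+195-1)·t_tx + 3·t_prop = 197·28.9524 + 3·18.1373 = 5760 μs.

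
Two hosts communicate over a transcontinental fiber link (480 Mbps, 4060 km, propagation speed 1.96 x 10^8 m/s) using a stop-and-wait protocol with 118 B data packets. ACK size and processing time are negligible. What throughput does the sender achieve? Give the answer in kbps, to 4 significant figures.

22.79 kbps

t_tx = L/R = 944/480000000 = 1.96667e-06 s.
t_prop = 4060000/196000000 = 0.0207143 s; RTT = 0.0414286 s.
Cycle = t_tx + RTT = 0.0414305 s.
Throughput = L / cycle = 944 / 0.0414305 = 22.79 kbps.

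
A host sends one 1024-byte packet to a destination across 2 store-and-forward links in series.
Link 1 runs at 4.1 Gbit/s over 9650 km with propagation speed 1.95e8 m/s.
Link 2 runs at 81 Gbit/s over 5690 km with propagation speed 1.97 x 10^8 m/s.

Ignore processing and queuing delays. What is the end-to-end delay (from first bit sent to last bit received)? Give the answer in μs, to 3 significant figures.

78400 μs

L = 1024 × 8 = 8192 bits.
Transmission delays (L/R per hop): 1.99805, 0.101136 μs; sum = 2.09918 μs.
Propagation delays (d/s per hop): 49487.2, 28883.2 μs; sum = 78370.4 μs.
End-to-end = 78400 μs.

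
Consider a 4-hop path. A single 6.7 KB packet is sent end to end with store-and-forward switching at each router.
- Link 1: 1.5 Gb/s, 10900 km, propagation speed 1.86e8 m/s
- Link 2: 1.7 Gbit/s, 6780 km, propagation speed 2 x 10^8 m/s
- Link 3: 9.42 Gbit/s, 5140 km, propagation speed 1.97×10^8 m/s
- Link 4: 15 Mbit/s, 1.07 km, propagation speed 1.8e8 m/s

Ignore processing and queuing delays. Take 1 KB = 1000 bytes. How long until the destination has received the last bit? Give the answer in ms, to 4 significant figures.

L = 53600 bits.
Transmission delays (L/R per hop): 0.0357333, 0.0315294, 0.00569002, 3.57333 ms; sum = 3.64629 ms.
Propagation delays (d/s per hop): 58.6022, 33.9, 26.0914, 0.00594444 ms; sum = 118.599 ms.
End-to-end = 122.2 ms.

122.2 ms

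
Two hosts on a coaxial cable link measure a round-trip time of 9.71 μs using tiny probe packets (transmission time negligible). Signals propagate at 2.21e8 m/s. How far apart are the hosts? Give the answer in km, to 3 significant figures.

One-way propagation = RTT/2 = 4.855 μs.
d = s × t = 221000000 × 4.855e-06 = 1.07 km.

1.07 km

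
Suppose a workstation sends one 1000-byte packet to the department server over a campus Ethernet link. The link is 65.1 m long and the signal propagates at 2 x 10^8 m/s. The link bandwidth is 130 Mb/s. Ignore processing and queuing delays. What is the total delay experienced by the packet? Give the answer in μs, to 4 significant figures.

61.86 μs

L = 1000 × 8 = 8000 bits.
Transmission delay = L/R = 8000 / 130000000 = 61.5385 μs.
Propagation delay = d/s = 65.1 m / 200000000 m/s = 0.3255 μs.
Total = 61.86 μs.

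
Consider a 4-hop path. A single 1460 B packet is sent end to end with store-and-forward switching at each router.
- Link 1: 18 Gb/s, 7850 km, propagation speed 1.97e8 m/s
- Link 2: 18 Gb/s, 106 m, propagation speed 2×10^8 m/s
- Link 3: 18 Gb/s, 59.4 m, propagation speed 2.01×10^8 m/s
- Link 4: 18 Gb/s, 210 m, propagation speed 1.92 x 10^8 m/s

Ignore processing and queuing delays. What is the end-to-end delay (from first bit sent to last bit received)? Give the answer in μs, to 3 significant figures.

39900 μs

L = 1460 × 8 = 11680 bits.
Transmission delay per hop = L/R = 11680/18000000000 = 0.648889 μs; 4 hops → 2.59556 μs.
Propagation delays (d/s per hop): 39847.7, 0.53, 0.295522, 1.09375 μs; sum = 39849.6 μs.
End-to-end = 39900 μs.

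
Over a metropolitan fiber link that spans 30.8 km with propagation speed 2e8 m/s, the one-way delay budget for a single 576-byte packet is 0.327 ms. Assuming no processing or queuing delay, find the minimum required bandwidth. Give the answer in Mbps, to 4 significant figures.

L = 4608 bits.
Propagation delay = 30800 / 200000000 = 0.154 ms.
Transmission budget = 0.327 − 0.154 = 0.173 ms.
R ≥ L / t_tx = 4608 bits / 0.000173 s = 26.64 Mbps.

26.64 Mbps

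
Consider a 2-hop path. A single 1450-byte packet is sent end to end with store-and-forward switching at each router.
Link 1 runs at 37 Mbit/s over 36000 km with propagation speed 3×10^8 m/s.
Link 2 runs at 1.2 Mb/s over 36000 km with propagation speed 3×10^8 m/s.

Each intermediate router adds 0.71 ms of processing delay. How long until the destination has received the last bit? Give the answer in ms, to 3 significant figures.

L = 1450 × 8 = 11600 bits.
Transmission delays (L/R per hop): 0.313514, 9.66667 ms; sum = 9.98018 ms.
Propagation delays (d/s per hop): 120, 120 ms; sum = 240 ms.
Processing at 1 router(s): 1 × 0.71 ms = 0.71 ms.
End-to-end = 251 ms.

251 ms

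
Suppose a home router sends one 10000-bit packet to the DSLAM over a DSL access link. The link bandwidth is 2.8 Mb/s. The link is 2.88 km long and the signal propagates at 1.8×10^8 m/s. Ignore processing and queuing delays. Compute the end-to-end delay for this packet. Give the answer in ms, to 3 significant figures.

3.59 ms

Transmission delay = L/R = 10000 / 2800000 = 3.57143 ms.
Propagation delay = d/s = 2880 m / 180000000 m/s = 0.016 ms.
Total = 3.59 ms.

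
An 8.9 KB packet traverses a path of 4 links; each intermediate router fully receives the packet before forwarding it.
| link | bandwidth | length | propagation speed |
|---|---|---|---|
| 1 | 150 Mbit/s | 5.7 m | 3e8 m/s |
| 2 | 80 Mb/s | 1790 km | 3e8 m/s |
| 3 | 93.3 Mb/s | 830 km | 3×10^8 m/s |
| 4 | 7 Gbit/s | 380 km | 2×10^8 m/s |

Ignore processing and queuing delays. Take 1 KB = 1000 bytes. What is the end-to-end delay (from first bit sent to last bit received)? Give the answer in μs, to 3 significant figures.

12800 μs

L = 71200 bits.
Transmission delays (L/R per hop): 474.667, 890, 763.13, 10.1714 μs; sum = 2137.97 μs.
Propagation delays (d/s per hop): 0.019, 5966.67, 2766.67, 1900 μs; sum = 10633.4 μs.
End-to-end = 12800 μs.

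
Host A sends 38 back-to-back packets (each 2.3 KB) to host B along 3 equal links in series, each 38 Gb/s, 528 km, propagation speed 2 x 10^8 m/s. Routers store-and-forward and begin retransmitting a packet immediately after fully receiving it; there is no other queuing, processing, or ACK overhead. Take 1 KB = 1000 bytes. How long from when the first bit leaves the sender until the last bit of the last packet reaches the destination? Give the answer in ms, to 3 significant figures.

7.94 ms

Per-hop transmission t_tx = L/R = 18400/38000000000 = 0.000484211 ms.
Per-hop propagation t_prop = 528000/200000000 = 2.64 ms.
Pipeline fill: first packet needs 3·t_tx to clear all hops; remaining 37 packets each add one t_tx.
Total = (3+38-1)·t_tx + 3·t_prop = 40·0.000484211 + 3·2.64 = 7.94 ms.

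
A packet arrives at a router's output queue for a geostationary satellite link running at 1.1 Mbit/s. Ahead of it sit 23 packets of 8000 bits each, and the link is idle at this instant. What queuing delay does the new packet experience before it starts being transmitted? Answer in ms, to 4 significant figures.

Each queued packet: L/R = 8000/1100000 = 7.27273 ms.
23 queued → 167.273 ms.
Queuing delay = 167.3 ms.

167.3 ms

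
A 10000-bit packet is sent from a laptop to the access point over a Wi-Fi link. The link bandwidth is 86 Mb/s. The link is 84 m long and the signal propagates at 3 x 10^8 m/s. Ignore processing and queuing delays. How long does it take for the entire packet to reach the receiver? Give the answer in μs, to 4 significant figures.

Transmission delay = L/R = 10000 / 86000000 = 116.279 μs.
Propagation delay = d/s = 84 m / 300000000 m/s = 0.28 μs.
Total = 116.6 μs.

116.6 μs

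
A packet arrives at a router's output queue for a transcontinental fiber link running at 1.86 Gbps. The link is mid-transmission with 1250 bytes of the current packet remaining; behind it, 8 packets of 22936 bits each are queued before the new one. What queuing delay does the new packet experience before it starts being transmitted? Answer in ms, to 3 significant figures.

Each queued packet: L/R = 22936/1860000000 = 0.0123312 ms.
8 queued → 0.0986495 ms.
Plus remaining 10000 bits of current packet: 0.00537634 ms.
Queuing delay = 0.104 ms.

0.104 ms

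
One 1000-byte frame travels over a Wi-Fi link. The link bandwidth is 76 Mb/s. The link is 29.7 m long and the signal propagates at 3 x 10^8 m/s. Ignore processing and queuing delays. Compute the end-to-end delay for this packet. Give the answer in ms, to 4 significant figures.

L = 1000 × 8 = 8000 bits.
Transmission delay = L/R = 8000 / 76000000 = 0.105263 ms.
Propagation delay = d/s = 29.7 m / 300000000 m/s = 9.9e-05 ms.
Total = 0.1054 ms.

0.1054 ms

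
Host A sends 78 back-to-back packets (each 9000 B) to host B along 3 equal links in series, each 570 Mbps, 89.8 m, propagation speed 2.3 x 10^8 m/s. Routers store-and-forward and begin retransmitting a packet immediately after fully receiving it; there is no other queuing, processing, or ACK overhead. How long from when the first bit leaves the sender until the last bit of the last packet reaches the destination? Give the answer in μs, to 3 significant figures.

10100 μs

Per-hop transmission t_tx = L/R = 72000/570000000 = 126.316 μs.
Per-hop propagation t_prop = 89.8/2.3e+08 = 0.390435 μs.
Pipeline fill: first packet needs 3·t_tx to clear all hops; remaining 77 packets each add one t_tx.
Total = (3+78-1)·t_tx + 3·t_prop = 80·126.316 + 3·0.390435 = 10100 μs.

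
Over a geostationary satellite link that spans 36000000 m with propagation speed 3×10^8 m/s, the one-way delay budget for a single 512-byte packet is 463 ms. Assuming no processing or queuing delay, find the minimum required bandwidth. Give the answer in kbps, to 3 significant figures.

L = 4096 bits.
Propagation delay = 36000000 / 300000000 = 120 ms.
Transmission budget = 463 − 120 = 343 ms.
R ≥ L / t_tx = 4096 bits / 0.343 s = 11.9 kbps.

11.9 kbps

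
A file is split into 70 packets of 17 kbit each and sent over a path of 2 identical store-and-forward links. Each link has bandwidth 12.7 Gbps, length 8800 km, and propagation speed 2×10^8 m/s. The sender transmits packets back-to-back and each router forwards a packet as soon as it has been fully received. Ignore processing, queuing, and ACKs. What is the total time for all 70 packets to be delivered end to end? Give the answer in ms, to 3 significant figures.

88.1 ms

Per-hop transmission t_tx = L/R = 17000/12700000000 = 0.00133858 ms.
Per-hop propagation t_prop = 8800000/200000000 = 44 ms.
Pipeline fill: first packet needs 2·t_tx to clear all hops; remaining 69 packets each add one t_tx.
Total = (2+70-1)·t_tx + 2·t_prop = 71·0.00133858 + 2·44 = 88.1 ms.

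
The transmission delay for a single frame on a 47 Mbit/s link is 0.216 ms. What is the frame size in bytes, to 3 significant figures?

1270 bytes

L = R × t_tx = 47000000 b/s × 0.000216 s = 10152 bits.
In bytes: 10152 / 8 = 1270 bytes.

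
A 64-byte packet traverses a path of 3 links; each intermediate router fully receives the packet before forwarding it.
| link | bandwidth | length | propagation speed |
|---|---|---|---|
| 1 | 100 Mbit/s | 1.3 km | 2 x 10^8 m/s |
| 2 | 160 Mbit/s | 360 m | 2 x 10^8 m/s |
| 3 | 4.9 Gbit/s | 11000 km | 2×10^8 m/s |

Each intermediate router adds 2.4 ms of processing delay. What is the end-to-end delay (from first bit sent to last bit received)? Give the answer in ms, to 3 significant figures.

L = 64 × 8 = 512 bits.
Transmission delays (L/R per hop): 0.00512, 0.0032, 0.00010449 ms; sum = 0.00842449 ms.
Propagation delays (d/s per hop): 0.0065, 0.0018, 55 ms; sum = 55.0083 ms.
Processing at 2 router(s): 2 × 2.4 ms = 4.8 ms.
End-to-end = 59.8 ms.

59.8 ms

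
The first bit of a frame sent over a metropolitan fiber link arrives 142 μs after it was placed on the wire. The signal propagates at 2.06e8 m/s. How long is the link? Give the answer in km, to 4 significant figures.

29.25 km

d = s × t_prop = 206000000 × 0.000142 = 29.25 km.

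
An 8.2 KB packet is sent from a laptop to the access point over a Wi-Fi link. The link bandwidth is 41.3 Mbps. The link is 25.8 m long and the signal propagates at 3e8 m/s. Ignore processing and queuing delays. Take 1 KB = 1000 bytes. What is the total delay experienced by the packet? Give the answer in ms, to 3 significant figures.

1.59 ms

L = 65600 bits.
Transmission delay = L/R = 65600 / 41300000 = 1.58838 ms.
Propagation delay = d/s = 25.8 m / 300000000 m/s = 8.6e-05 ms.
Total = 1.59 ms.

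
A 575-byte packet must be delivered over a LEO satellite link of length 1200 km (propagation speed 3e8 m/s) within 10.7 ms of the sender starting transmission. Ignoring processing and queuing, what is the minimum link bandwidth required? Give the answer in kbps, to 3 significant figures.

L = 4600 bits.
Propagation delay = 1200000 / 300000000 = 4 ms.
Transmission budget = 10.7 − 4 = 6.7 ms.
R ≥ L / t_tx = 4600 bits / 0.0067 s = 687 kbps.

687 kbps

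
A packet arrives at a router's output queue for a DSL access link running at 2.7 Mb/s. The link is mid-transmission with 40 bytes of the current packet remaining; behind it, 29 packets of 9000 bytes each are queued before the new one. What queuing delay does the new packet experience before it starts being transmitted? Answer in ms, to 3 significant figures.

Each queued packet: L/R = 72000/2700000 = 26.6667 ms.
29 queued → 773.333 ms.
Plus remaining 320 bits of current packet: 0.118519 ms.
Queuing delay = 773 ms.

773 ms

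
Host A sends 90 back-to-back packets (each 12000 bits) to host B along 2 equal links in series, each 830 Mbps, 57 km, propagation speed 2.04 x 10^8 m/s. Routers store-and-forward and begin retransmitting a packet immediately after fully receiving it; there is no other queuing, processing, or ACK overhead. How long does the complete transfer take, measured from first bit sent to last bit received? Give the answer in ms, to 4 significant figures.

Per-hop transmission t_tx = L/R = 12000/830000000 = 0.0144578 ms.
Per-hop propagation t_prop = 57000/204000000 = 0.279412 ms.
Pipeline fill: first packet needs 2·t_tx to clear all hops; remaining 89 packets each add one t_tx.
Total = (2+90-1)·t_tx + 2·t_prop = 91·0.0144578 + 2·0.279412 = 1.874 ms.

1.874 ms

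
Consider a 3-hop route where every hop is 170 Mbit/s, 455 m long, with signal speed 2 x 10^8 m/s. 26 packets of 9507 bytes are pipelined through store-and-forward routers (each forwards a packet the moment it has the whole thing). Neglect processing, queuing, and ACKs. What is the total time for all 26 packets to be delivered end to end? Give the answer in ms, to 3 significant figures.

Per-hop transmission t_tx = L/R = 76056/170000000 = 0.447388 ms.
Per-hop propagation t_prop = 455/200000000 = 0.002275 ms.
Pipeline fill: first packet needs 3·t_tx to clear all hops; remaining 25 packets each add one t_tx.
Total = (3+26-1)·t_tx + 3·t_prop = 28·0.447388 + 3·0.002275 = 12.5 ms.

12.5 ms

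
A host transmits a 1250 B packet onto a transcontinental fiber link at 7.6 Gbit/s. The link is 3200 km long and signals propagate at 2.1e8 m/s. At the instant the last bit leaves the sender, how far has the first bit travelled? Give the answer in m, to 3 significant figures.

t_tx = L/R = 10000/7600000000 = 1.31579e-06 s.
Distance = s × t_tx = 210000000 × 1.31579e-06 = 276 m.

276 m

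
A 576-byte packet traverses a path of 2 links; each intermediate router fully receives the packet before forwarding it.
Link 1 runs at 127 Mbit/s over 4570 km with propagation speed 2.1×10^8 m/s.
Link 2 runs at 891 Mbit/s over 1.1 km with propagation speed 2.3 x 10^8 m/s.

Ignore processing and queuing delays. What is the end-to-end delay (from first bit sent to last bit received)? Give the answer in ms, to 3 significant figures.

21.8 ms

L = 576 × 8 = 4608 bits.
Transmission delays (L/R per hop): 0.0362835, 0.00517172 ms; sum = 0.0414552 ms.
Propagation delays (d/s per hop): 21.7619, 0.00478261 ms; sum = 21.7667 ms.
End-to-end = 21.8 ms.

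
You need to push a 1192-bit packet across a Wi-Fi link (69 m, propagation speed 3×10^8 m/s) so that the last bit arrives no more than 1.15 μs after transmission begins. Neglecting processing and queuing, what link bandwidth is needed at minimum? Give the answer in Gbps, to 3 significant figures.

1.30 Gbps

Propagation delay = 69 / 300000000 = 0.23 μs.
Transmission budget = 1.15 − 0.23 = 0.92 μs.
R ≥ L / t_tx = 1192 bits / 9.2e-07 s = 1.30 Gbps.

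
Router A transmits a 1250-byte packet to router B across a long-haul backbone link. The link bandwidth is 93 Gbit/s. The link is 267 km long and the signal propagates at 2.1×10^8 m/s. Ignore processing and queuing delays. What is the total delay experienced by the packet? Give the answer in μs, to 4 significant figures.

1272 μs

L = 1250 × 8 = 10000 bits.
Transmission delay = L/R = 10000 / 93000000000 = 0.107527 μs.
Propagation delay = d/s = 267000 m / 210000000 m/s = 1271.43 μs.
Total = 1272 μs.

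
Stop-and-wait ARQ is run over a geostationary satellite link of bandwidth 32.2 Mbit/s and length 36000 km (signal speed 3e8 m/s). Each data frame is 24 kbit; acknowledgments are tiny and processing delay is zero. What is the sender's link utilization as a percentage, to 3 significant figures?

0.310 %

t_tx = L/R = 24000/3.22e+07 = 0.000745342 s.
t_prop = 36000000/300000000 = 0.12 s; RTT = 0.24 s.
Cycle = t_tx + RTT = 0.240745 s.
Utilization = t_tx / cycle = 0.000745342/0.240745 = 0.310 %.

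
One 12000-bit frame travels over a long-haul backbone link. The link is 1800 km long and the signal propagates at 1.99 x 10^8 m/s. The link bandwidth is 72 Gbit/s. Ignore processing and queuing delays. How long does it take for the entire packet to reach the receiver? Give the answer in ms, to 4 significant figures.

9.045 ms

Transmission delay = L/R = 12000 / 72000000000 = 0.000166667 ms.
Propagation delay = d/s = 1800000 m / 199000000 m/s = 9.04523 ms.
Total = 9.045 ms.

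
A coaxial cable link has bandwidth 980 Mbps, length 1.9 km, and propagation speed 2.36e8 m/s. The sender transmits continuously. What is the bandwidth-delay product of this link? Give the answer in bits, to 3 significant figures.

7890 bits

Propagation delay = 1900 / 236000000 = 8.05085e-06 s.
BDP = R × t_prop = 980000000 × 8.05085e-06 = 7889.83 bits.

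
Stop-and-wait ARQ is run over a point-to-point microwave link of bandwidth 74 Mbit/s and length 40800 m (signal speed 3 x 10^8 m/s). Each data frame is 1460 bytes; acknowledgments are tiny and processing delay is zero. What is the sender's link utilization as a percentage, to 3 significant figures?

36.7 %

t_tx = L/R = 11680/74000000 = 0.000157838 s.
t_prop = 40800/300000000 = 0.000136 s; RTT = 0.000272 s.
Cycle = t_tx + RTT = 0.000429838 s.
Utilization = t_tx / cycle = 0.000157838/0.000429838 = 36.7 %.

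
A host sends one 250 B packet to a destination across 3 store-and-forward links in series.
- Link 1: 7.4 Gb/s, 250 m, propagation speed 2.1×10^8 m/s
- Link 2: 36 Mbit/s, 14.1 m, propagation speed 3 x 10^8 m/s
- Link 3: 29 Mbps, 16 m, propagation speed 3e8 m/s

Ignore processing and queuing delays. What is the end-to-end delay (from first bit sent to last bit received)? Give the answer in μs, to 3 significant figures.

126 μs

L = 250 × 8 = 2000 bits.
Transmission delays (L/R per hop): 0.27027, 55.5556, 68.9655 μs; sum = 124.791 μs.
Propagation delays (d/s per hop): 1.19048, 0.047, 0.0533333 μs; sum = 1.29081 μs.
End-to-end = 126 μs.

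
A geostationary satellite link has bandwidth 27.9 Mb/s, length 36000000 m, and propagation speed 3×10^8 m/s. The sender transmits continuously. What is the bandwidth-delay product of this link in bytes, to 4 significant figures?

Propagation delay = 36000000 / 300000000 = 0.12 s.
BDP = R × t_prop = 27900000 × 0.12 = 3348000 bits.
In bytes: 3348000/8 = 418500 bytes.

418500 bytes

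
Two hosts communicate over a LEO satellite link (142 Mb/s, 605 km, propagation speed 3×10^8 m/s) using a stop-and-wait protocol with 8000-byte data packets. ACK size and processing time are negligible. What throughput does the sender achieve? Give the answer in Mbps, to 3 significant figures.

14.3 Mbps

t_tx = L/R = 64000/142000000 = 0.000450704 s.
t_prop = 605000/300000000 = 0.00201667 s; RTT = 0.00403333 s.
Cycle = t_tx + RTT = 0.00448404 s.
Throughput = L / cycle = 64000 / 0.00448404 = 14.3 Mbps.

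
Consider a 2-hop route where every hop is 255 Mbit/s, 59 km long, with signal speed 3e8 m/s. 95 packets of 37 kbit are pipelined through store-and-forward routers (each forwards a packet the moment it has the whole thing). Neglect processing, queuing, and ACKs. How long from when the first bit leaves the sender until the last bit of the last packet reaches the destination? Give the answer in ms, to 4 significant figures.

Per-hop transmission t_tx = L/R = 37000/255000000 = 0.145098 ms.
Per-hop propagation t_prop = 59000/300000000 = 0.196667 ms.
Pipeline fill: first packet needs 2·t_tx to clear all hops; remaining 94 packets each add one t_tx.
Total = (2+95-1)·t_tx + 2·t_prop = 96·0.145098 + 2·0.196667 = 14.32 ms.

14.32 ms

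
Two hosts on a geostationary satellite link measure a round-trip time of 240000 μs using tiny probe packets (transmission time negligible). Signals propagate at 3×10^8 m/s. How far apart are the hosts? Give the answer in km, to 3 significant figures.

One-way propagation = RTT/2 = 120000 μs.
d = s × t = 300000000 × 0.12 = 36000 km.

36000 km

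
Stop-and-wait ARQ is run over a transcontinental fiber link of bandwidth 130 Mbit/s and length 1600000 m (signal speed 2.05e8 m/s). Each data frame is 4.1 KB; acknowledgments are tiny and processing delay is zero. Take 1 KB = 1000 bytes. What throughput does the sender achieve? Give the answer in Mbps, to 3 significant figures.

2.07 Mbps

t_tx = L/R = 32800/130000000 = 0.000252308 s.
t_prop = 1600000/2.05e+08 = 0.00780488 s; RTT = 0.0156098 s.
Cycle = t_tx + RTT = 0.0158621 s.
Throughput = L / cycle = 32800 / 0.0158621 = 2.07 Mbps.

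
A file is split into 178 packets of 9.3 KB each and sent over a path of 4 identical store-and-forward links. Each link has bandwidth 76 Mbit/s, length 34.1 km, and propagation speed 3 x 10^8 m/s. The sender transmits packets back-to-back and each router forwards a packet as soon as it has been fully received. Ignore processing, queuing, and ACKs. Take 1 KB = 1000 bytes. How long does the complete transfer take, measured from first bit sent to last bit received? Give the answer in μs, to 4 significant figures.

177600 μs

Per-hop transmission t_tx = L/R = 74400/76000000 = 978.947 μs.
Per-hop propagation t_prop = 34100/300000000 = 113.667 μs.
Pipeline fill: first packet needs 4·t_tx to clear all hops; remaining 177 packets each add one t_tx.
Total = (4+178-1)·t_tx + 4·t_prop = 181·978.947 + 4·113.667 = 177600 μs.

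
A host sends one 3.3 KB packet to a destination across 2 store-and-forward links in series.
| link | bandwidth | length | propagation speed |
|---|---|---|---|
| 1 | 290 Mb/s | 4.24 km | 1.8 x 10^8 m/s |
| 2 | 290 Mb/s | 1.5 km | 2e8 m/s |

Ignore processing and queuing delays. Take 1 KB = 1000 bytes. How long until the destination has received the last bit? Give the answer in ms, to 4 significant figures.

0.2131 ms

L = 26400 bits.
Transmission delay per hop = L/R = 26400/290000000 = 0.0910345 ms; 2 hops → 0.182069 ms.
Propagation delays (d/s per hop): 0.0235556, 0.0075 ms; sum = 0.0310556 ms.
End-to-end = 0.2131 ms.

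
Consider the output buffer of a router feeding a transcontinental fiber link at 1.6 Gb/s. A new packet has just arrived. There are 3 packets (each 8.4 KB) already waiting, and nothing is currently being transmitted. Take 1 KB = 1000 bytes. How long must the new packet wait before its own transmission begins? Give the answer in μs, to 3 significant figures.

126 μs

Each queued packet: L/R = 67200/1600000000 = 42 μs.
3 queued → 126 μs.
Queuing delay = 126 μs.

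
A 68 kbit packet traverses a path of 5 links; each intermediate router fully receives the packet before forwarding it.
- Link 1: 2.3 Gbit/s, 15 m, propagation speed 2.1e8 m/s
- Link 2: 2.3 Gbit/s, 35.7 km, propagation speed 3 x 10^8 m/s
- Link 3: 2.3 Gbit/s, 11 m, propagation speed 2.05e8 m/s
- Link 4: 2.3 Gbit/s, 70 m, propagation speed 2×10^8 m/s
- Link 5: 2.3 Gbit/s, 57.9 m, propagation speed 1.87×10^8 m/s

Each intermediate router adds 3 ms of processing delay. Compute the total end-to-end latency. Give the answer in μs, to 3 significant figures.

12300 μs

L = 68000 bits.
Transmission delay per hop = L/R = 68000/2300000000 = 29.5652 μs; 5 hops → 147.826 μs.
Propagation delays (d/s per hop): 0.0714286, 119, 0.0536585, 0.35, 0.309626 μs; sum = 119.785 μs.
Processing at 4 router(s): 4 × 3 ms = 12000 μs.
End-to-end = 12300 μs.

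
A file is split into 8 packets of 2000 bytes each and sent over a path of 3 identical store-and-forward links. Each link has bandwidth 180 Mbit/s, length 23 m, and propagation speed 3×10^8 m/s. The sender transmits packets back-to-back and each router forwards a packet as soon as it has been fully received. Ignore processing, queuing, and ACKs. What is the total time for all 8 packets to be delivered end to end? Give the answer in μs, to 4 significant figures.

889.1 μs

Per-hop transmission t_tx = L/R = 16000/180000000 = 88.8889 μs.
Per-hop propagation t_prop = 23/300000000 = 0.0766667 μs.
Pipeline fill: first packet needs 3·t_tx to clear all hops; remaining 7 packets each add one t_tx.
Total = (3+8-1)·t_tx + 3·t_prop = 10·88.8889 + 3·0.0766667 = 889.1 μs.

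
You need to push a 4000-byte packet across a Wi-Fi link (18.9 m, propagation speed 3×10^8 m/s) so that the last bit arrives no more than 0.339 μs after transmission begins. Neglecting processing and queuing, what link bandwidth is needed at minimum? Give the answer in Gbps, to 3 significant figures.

116 Gbps

L = 32000 bits.
Propagation delay = 18.9 / 300000000 = 0.063 μs.
Transmission budget = 0.339 − 0.063 = 0.276 μs.
R ≥ L / t_tx = 32000 bits / 2.76e-07 s = 116 Gbps.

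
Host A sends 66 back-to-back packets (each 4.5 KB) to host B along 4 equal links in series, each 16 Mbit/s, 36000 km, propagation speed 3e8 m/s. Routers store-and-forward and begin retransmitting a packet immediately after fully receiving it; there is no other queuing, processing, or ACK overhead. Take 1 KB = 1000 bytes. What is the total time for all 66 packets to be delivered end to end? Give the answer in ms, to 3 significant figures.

Per-hop transmission t_tx = L/R = 36000/16000000 = 2.25 ms.
Per-hop propagation t_prop = 36000000/300000000 = 120 ms.
Pipeline fill: first packet needs 4·t_tx to clear all hops; remaining 65 packets each add one t_tx.
Total = (4+66-1)·t_tx + 4·t_prop = 69·2.25 + 4·120 = 635 ms.

635 ms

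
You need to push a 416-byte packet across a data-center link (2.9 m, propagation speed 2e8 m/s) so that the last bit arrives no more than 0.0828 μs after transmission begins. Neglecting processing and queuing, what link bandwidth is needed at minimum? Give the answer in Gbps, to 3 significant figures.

L = 3328 bits.
Propagation delay = 2.9 / 200000000 = 0.0145 μs.
Transmission budget = 0.0828 − 0.0145 = 0.0683 μs.
R ≥ L / t_tx = 3328 bits / 6.83e-08 s = 48.7 Gbps.

48.7 Gbps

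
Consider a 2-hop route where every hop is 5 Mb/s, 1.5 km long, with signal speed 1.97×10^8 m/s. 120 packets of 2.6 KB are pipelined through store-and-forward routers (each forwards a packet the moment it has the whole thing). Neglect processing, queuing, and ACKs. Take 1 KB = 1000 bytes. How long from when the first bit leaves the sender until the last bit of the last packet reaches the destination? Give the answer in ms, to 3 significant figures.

503 ms

Per-hop transmission t_tx = L/R = 20800/5000000 = 4.16 ms.
Per-hop propagation t_prop = 1500/197000000 = 0.00761421 ms.
Pipeline fill: first packet needs 2·t_tx to clear all hops; remaining 119 packets each add one t_tx.
Total = (2+120-1)·t_tx + 2·t_prop = 121·4.16 + 2·0.00761421 = 503 ms.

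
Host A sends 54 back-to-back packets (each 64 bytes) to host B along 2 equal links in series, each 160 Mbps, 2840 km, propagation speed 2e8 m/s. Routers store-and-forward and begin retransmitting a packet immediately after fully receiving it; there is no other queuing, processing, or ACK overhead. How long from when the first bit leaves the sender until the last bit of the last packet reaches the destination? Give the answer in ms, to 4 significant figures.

28.58 ms

Per-hop transmission t_tx = L/R = 512/160000000 = 0.0032 ms.
Per-hop propagation t_prop = 2840000/200000000 = 14.2 ms.
Pipeline fill: first packet needs 2·t_tx to clear all hops; remaining 53 packets each add one t_tx.
Total = (2+54-1)·t_tx + 2·t_prop = 55·0.0032 + 2·14.2 = 28.58 ms.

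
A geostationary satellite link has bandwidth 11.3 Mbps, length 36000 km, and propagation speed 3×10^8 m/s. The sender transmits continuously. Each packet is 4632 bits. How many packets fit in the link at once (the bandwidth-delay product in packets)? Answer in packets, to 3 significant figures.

Propagation delay = 36000000 / 300000000 = 0.12 s.
BDP = R × t_prop = 11300000 × 0.12 = 1356000 bits.
In packets of 4632 bits: 293 packets.

293 packets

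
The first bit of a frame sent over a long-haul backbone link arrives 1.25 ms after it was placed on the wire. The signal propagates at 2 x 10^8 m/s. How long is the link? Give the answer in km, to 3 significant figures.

250 km

d = s × t_prop = 200000000 × 0.00125 = 250 km.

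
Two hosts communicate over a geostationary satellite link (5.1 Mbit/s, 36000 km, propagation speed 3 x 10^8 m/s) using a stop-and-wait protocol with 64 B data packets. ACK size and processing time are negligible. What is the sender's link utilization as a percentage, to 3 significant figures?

t_tx = L/R = 512/5100000 = 0.000100392 s.
t_prop = 36000000/300000000 = 0.12 s; RTT = 0.24 s.
Cycle = t_tx + RTT = 0.2401 s.
Utilization = t_tx / cycle = 0.000100392/0.2401 = 0.0418 %.

0.0418 %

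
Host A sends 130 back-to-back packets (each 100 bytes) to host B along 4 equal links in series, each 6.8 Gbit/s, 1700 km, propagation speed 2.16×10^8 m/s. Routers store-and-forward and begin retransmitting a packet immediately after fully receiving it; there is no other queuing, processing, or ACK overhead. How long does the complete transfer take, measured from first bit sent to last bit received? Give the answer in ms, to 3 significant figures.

31.5 ms

Per-hop transmission t_tx = L/R = 800/6800000000 = 0.000117647 ms.
Per-hop propagation t_prop = 1700000/216000000 = 7.87037 ms.
Pipeline fill: first packet needs 4·t_tx to clear all hops; remaining 129 packets each add one t_tx.
Total = (4+130-1)·t_tx + 4·t_prop = 133·0.000117647 + 4·7.87037 = 31.5 ms.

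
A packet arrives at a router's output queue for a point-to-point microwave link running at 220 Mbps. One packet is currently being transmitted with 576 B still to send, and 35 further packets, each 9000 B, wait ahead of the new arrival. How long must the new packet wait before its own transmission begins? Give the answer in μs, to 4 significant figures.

Each queued packet: L/R = 72000/220000000 = 327.273 μs.
35 queued → 11454.5 μs.
Plus remaining 4608 bits of current packet: 20.9455 μs.
Queuing delay = 11480 μs.

11480 μs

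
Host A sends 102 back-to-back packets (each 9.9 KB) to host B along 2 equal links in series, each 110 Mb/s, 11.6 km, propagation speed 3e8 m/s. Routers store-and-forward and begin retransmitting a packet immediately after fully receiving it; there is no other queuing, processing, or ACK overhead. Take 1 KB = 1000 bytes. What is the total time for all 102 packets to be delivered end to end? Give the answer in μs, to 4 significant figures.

74240 μs

Per-hop transmission t_tx = L/R = 79200/110000000 = 720 μs.
Per-hop propagation t_prop = 11600/300000000 = 38.6667 μs.
Pipeline fill: first packet needs 2·t_tx to clear all hops; remaining 101 packets each add one t_tx.
Total = (2+102-1)·t_tx + 2·t_prop = 103·720 + 2·38.6667 = 74240 μs.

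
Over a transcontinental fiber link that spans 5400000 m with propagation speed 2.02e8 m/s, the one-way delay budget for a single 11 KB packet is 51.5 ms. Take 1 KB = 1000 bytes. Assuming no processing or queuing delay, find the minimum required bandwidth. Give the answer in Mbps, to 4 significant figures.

3.553 Mbps

L = 88000 bits.
Propagation delay = 5400000 / 202000000 = 26.7327 ms.
Transmission budget = 51.5 − 26.7327 = 24.7673 ms.
R ≥ L / t_tx = 88000 bits / 0.0247673 s = 3.553 Mbps.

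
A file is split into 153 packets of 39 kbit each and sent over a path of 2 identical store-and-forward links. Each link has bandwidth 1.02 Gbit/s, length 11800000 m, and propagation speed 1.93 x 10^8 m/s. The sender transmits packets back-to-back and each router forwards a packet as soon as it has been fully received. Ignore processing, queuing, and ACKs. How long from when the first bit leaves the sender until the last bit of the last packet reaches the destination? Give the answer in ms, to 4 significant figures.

Per-hop transmission t_tx = L/R = 39000/1020000000 = 0.0382353 ms.
Per-hop propagation t_prop = 11800000/193000000 = 61.1399 ms.
Pipeline fill: first packet needs 2·t_tx to clear all hops; remaining 152 packets each add one t_tx.
Total = (2+153-1)·t_tx + 2·t_prop = 154·0.0382353 + 2·61.1399 = 128.2 ms.

128.2 ms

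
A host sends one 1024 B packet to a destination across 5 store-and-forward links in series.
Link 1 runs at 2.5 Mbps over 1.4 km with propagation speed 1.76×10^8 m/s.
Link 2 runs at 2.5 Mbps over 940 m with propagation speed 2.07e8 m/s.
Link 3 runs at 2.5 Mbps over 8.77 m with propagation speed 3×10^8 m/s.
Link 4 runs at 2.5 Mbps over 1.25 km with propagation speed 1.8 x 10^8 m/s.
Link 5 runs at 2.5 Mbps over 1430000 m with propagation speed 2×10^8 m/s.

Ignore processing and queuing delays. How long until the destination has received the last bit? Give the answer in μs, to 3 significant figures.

23600 μs

L = 1024 × 8 = 8192 bits.
Transmission delay per hop = L/R = 8192/2500000 = 3276.8 μs; 5 hops → 16384 μs.
Propagation delays (d/s per hop): 7.95455, 4.54106, 0.0292333, 6.94444, 7150 μs; sum = 7169.47 μs.
End-to-end = 23600 μs.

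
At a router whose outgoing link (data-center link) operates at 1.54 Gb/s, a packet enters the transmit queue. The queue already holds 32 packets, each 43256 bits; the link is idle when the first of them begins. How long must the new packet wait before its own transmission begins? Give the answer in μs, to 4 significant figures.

Each queued packet: L/R = 43256/1540000000 = 28.0883 μs.
32 queued → 898.826 μs.
Queuing delay = 898.8 μs.

898.8 μs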